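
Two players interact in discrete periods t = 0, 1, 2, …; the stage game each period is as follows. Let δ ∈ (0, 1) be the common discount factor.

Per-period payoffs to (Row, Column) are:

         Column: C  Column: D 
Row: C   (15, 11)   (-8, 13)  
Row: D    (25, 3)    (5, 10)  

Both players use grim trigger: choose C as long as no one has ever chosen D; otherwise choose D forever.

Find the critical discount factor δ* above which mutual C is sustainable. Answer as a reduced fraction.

2/3

Row: cooperation gives 15 each period; deviation gives 25 once then 5 forever.
  15/(1−δ) ≥ 25 + 5δ/(1−δ) ⇒ δ ≥ 10/20 = 1/2.
Column: cooperation gives 11 each period; deviation gives 13 once then 10 forever.
  δ ≥ 2/3.
Both must hold, so the binding constraint is Column's: δ ≥ 2/3.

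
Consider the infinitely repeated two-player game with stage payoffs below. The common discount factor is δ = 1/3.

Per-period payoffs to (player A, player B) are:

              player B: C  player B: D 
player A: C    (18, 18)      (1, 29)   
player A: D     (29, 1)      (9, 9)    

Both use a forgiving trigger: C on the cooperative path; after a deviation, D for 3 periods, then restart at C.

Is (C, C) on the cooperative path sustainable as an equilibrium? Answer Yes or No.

No

IC: δ+…+δ^3 ≥ (29−18)/(18−9) = 11/9.
At δ = 1/3: partial sum = 0.4815 < 1.2222. Cooperation not sustainable.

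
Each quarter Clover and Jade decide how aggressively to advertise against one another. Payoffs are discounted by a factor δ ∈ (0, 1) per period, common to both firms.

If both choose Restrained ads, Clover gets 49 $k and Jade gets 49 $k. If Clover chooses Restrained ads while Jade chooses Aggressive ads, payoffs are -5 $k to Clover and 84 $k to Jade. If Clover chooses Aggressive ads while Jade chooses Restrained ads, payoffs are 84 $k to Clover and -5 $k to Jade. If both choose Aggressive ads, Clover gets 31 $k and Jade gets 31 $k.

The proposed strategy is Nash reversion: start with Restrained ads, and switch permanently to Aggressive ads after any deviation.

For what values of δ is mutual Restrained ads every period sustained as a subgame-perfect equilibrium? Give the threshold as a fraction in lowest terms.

35/53

One-period gain from deviating is 84 − 49 = 35. The loss is 49 − 31 = 18 in every subsequent period, with present value 18·δ/(1−δ).
Deviation is unprofitable when 18·δ/(1−δ) ≥ 35, i.e. δ/(1−δ) ≥ 35/18.
Equivalently δ ≥ 35/(35+18) = 35/53.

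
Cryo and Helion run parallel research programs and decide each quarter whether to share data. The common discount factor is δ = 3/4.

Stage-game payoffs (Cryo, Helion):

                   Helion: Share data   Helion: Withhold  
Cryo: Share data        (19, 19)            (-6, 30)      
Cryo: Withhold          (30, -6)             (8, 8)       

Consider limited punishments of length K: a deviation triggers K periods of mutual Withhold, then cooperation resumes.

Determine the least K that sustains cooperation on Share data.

No profitable deviation requires (19−8)(δ+…+δ^K) ≥ 30−19, i.e. δ+…+δ^K ≥ 1 ≈ 1.0000.
With δ = 3/4, the partial sums are K=1: 0.7500, K=2: 1.3125.
K = 2 is the first length at which the sum reaches 1.0000.

2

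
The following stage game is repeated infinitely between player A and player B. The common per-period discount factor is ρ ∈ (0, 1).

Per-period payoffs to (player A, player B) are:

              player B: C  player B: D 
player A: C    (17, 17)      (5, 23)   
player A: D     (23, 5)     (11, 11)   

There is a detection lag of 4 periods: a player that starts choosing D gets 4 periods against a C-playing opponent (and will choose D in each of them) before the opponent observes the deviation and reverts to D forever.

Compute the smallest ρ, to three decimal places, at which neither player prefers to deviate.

0.841

A deviator earns 23 for 4 periods, then 11 forever; cooperating earns 17 forever. Multiplying the IC by (1−ρ):
17 ≥ 23(1−ρ^4) + 11ρ^4, so 12·ρ^4 ≥ 6 and ρ^4 ≥ 1/2.
ρ ≥ (1/2)^(1/4) ≈ 0.841.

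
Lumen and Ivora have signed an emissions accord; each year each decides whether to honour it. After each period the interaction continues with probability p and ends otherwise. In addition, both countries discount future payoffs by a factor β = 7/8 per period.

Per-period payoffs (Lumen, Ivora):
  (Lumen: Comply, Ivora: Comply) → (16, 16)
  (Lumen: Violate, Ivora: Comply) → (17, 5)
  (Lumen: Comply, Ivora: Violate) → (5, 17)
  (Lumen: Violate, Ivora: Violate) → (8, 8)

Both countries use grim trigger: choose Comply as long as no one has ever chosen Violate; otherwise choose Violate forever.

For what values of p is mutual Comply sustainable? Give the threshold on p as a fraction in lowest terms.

8/63

With continuation probability p and discount β, the effective per-period discount factor is βp.
Grim-trigger IC: βp ≥ (17−16)/(17−8) = 1/9.
So p ≥ (1/9)/(7/8) = 8/63.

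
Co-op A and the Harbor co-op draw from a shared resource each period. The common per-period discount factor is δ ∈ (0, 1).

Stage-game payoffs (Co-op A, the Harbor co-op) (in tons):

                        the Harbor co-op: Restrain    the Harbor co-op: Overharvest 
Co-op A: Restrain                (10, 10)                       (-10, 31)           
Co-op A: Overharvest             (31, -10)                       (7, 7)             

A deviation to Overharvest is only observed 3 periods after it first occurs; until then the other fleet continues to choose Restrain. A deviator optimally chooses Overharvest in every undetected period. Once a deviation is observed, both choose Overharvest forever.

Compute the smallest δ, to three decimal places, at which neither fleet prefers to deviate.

A deviator earns 31 for 3 periods, then 7 forever; cooperating earns 10 forever. Multiplying the IC by (1−δ):
10 ≥ 31(1−δ^3) + 7δ^3, so 24·δ^3 ≥ 21 and δ^3 ≥ 7/8.
δ ≥ (7/8)^(1/3) ≈ 0.956.

0.956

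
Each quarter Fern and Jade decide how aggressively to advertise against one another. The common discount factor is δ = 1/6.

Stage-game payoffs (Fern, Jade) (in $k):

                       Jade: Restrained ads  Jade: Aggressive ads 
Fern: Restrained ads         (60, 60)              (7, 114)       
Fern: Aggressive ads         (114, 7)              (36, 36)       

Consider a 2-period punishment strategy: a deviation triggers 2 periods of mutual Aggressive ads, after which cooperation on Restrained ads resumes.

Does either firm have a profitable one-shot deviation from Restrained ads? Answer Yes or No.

A one-shot deviation gives 114 now, then 36 for 2 periods, then back to 60.
Gain from deviating: (114−60) today; loss: (60−36) in each of the next 2 periods.
No-deviation condition: (60−36)(δ+…+δ^2) ≥ 114−60, i.e. δ+…+δ^2 ≥ 9/4.
At δ = 1/6: δ+…+δ^2 = 0.1944 < 2.2500.
So cooperation is not sustainable.

Yes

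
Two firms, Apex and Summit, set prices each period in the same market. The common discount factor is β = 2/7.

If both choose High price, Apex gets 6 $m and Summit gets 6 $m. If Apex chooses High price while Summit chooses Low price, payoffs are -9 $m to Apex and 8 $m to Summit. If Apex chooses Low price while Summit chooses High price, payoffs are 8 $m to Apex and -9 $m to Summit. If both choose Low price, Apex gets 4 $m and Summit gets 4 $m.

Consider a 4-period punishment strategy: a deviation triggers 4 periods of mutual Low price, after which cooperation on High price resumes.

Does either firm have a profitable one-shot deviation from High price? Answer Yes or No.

A one-shot deviation gives 8 now, then 4 for 4 periods, then back to 6.
Gain from deviating: (8−6) today; loss: (6−4) in each of the next 4 periods.
No-deviation condition: (6−4)(β+…+β^4) ≥ 8−6, i.e. β+…+β^4 ≥ 1.
At β = 2/7: β+…+β^4 = 0.3973 < 1.0000.
So cooperation is not sustainable.

Yes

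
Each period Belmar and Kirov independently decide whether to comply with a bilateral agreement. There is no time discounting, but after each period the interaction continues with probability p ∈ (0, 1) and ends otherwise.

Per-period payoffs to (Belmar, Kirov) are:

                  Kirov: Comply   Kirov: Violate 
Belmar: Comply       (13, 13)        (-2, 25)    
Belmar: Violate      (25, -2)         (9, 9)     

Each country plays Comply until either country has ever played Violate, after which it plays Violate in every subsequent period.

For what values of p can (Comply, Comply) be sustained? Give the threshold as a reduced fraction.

With no time discounting, the continuation probability p plays the role of the discount factor.
Grim-trigger IC: 13/(1−p) ≥ 25 + 9p/(1−p) ⇒ p ≥ (25−13)/(25−9) = 3/4.

3/4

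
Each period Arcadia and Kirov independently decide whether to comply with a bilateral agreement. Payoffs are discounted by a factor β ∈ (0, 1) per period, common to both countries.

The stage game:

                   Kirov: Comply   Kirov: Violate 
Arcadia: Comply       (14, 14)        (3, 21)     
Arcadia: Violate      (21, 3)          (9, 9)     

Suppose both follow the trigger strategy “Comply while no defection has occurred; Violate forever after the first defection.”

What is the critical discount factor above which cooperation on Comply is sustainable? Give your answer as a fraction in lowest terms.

Under grim trigger the critical discount factor is (T−C)/(T−P) with T = 21, C = 14, P = 9.
β* = (21−14)/(21−9) = 7/12.

7/12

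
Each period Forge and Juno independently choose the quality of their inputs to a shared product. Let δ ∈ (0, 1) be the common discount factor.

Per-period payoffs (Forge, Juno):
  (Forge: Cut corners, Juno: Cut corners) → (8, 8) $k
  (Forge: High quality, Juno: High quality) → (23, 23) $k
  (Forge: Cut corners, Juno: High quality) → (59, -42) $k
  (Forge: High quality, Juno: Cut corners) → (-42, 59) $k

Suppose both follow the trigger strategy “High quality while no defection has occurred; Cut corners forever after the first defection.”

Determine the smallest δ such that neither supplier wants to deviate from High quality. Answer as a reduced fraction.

12/17

Under grim trigger the critical discount factor is (T−C)/(T−P) with T = 59, C = 23, P = 8.
δ* = (59−23)/(59−8) = 36/51 = 12/17.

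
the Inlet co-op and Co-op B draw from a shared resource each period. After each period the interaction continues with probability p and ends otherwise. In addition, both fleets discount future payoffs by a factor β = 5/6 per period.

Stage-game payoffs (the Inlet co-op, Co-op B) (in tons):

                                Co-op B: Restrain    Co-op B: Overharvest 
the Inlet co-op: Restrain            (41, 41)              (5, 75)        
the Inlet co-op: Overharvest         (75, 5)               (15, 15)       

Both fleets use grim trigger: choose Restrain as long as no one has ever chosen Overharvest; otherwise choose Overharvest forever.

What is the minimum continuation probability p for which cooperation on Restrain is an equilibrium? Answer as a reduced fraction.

Expected continuation weight on next period's payoff is β·p = 5/6·p, which plays the role of the discount factor.
Cooperation requires 5/6·p ≥ (75−41)/(75−15) = 17/30, hence p ≥ 17/25.

17/25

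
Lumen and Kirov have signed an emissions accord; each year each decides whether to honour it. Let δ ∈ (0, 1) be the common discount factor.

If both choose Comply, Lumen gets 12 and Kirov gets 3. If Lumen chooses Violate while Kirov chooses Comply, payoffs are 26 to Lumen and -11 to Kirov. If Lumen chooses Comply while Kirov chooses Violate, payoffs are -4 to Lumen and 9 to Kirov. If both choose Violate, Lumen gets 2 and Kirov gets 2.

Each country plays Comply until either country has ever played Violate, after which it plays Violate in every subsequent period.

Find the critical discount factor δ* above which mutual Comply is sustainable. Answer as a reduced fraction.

For Lumen: deviation gain 26−12 = 14, per-period punishment loss 12−2 = 10. IC gives δ ≥ 14/24 = 7/12.
For Kirov: gain 6, loss 1 per period, so δ ≥ 6/7.
The tighter constraint is Kirov's, so cooperation needs δ ≥ 6/7.

6/7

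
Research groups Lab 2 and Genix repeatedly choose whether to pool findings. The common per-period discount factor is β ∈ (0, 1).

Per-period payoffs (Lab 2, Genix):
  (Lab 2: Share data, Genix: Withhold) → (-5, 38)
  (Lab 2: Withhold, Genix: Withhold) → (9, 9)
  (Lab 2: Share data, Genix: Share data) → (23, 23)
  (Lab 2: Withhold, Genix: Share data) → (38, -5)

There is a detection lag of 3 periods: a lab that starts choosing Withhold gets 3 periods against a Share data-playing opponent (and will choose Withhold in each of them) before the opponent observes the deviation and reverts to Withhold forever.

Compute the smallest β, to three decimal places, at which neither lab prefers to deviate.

The best deviation is to choose Withhold for all 3 undetected periods, earning 38 each, then 9 forever once detected.
Deviation value: 38(1−β^3)/(1−β) + 9β^3/(1−β); cooperation value: 23/(1−β).
IC: 23 ≥ 38(1−β^3) + 9β^3 = 38 − 29β^3.
So β^3 ≥ 15/29, giving β ≥ (15/29)^(1/3) ≈ 0.803.

0.803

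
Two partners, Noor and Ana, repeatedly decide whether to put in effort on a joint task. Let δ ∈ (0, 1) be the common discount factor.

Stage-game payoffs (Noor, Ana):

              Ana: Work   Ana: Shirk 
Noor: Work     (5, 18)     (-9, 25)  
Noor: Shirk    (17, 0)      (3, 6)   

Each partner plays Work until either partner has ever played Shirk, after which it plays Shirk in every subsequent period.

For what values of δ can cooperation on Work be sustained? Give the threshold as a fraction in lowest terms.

6/7

Noor: cooperation gives 5 each period; deviation gives 17 once then 3 forever.
  5/(1−δ) ≥ 17 + 3δ/(1−δ) ⇒ δ ≥ 12/14 = 6/7.
Ana: cooperation gives 18 each period; deviation gives 25 once then 6 forever.
  δ ≥ 7/19.
Both must hold, so the binding constraint is Noor's: δ ≥ 6/7.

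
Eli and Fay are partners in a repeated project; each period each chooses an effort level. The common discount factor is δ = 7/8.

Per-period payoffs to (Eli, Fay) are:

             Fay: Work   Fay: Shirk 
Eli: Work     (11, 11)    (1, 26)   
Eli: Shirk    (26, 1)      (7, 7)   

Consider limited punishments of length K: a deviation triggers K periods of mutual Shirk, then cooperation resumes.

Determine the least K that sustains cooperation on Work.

6

IC: δ(1−δ^K)/(1−δ) ≥ (26−11)/(11−7) = 15/4.
With δ = 7/8: need 1 − δ^K ≥ 15/4·(1−7/8)/(7/8), i.e. δ^K ≤ 0.4643.
Since (7/8)^5 = 0.5129 and (7/8)^6 = 0.4488, the smallest such K is 6.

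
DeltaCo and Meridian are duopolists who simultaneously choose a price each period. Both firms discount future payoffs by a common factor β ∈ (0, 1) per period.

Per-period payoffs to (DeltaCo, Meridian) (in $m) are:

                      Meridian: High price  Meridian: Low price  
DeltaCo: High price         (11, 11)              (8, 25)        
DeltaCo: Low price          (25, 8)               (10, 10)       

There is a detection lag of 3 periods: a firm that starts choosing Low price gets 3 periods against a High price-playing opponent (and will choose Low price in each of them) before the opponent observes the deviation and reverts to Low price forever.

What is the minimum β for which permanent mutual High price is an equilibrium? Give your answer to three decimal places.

0.977

The best deviation is to choose Low price for all 3 undetected periods, earning 25 each, then 10 forever once detected.
Deviation value: 25(1−β^3)/(1−β) + 10β^3/(1−β); cooperation value: 11/(1−β).
IC: 11 ≥ 25(1−β^3) + 10β^3 = 25 − 15β^3.
So β^3 ≥ 14/15, giving β ≥ (14/15)^(1/3) ≈ 0.977.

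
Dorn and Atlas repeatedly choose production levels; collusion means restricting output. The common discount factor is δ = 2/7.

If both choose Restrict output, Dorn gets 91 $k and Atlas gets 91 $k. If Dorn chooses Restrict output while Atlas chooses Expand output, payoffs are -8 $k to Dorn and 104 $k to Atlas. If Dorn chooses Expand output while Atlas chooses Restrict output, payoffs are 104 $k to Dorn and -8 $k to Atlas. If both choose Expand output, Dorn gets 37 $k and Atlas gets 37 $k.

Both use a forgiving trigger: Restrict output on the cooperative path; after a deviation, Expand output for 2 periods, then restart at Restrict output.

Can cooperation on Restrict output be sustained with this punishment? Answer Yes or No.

Yes

IC: δ+…+δ^2 ≥ (104−91)/(91−37) = 13/54.
At δ = 2/7: partial sum = 0.3673 ≥ 0.2407. Cooperation sustainable.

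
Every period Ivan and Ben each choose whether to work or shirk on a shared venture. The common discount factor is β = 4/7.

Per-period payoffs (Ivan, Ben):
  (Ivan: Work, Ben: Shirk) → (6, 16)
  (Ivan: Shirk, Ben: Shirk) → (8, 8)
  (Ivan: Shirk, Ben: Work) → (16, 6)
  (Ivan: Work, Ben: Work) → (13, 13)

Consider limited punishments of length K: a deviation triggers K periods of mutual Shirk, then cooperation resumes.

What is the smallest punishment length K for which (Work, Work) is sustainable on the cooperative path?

No profitable deviation requires (13−8)(β+…+β^K) ≥ 16−13, i.e. β+…+β^K ≥ 3/5 ≈ 0.6000.
With β = 4/7, the partial sums are K=1: 0.5714, K=2: 0.8980.
K = 2 is the first length at which the sum reaches 0.6000.

2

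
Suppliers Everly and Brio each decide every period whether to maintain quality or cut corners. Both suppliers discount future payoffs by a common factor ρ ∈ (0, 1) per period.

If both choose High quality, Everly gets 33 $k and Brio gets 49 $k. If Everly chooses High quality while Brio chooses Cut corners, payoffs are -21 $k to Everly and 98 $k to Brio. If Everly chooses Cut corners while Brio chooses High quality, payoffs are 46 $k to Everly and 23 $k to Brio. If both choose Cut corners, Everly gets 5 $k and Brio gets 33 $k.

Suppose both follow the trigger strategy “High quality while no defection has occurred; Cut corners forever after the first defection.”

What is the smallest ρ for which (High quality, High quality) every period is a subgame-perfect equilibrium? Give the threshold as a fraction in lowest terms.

49/65

For Everly: deviation gain 46−33 = 13, per-period punishment loss 33−5 = 28. IC gives ρ ≥ 13/41.
For Brio: gain 49, loss 16 per period, so ρ ≥ 49/65.
The tighter constraint is Brio's, so cooperation needs ρ ≥ 49/65.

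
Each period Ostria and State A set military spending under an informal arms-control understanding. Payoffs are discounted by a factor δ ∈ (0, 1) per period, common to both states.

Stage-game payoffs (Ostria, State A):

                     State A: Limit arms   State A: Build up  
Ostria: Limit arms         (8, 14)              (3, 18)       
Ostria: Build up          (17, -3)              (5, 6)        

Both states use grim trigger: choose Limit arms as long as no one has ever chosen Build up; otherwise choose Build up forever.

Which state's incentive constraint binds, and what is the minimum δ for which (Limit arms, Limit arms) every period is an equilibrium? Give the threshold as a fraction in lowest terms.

Ostria; δ ≥ 3/4

Ostria's threshold: (17−8)/(17−5) = 3/4.
State A's threshold: (18−14)/(18−6) = 1/3.
3/4 > 1/3, so Ostria binds and δ* = 3/4.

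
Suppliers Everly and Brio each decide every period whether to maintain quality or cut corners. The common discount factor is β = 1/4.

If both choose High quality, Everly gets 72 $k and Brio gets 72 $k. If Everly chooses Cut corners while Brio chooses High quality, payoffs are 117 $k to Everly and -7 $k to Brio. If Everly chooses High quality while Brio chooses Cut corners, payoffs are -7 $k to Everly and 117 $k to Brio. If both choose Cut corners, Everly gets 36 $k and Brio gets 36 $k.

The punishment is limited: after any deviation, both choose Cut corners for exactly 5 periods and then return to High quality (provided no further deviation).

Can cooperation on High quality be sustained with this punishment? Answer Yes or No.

IC: β+…+β^5 ≥ (117−72)/(72−36) = 5/4.
At β = 1/4: partial sum = 0.3330 < 1.2500. Cooperation not sustainable.

No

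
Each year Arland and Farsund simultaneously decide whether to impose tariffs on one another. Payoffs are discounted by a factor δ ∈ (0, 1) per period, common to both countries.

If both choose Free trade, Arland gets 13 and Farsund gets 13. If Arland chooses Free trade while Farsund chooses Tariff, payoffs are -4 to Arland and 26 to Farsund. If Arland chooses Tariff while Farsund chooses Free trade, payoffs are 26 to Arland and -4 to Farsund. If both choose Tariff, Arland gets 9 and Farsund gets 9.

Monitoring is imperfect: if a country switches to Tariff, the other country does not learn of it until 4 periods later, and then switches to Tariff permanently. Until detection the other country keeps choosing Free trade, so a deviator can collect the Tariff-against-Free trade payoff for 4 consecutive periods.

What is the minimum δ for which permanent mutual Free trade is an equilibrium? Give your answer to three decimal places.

0.935

Deviating for the 4 undetected periods gains 26−13 = 13 per period over cooperation, then loses 13−9 = 4 per period forever once punishment starts.
Gain: 13(1 + δ + … + δ^3); loss: 4·δ^4/(1−δ).
No profitable deviation ⇔ 13(1−δ^4) ≤ 4·δ^4, i.e. δ^4 ≥ 13/(13+4) = 13/17.
Hence δ ≥ (13/17)^(1/4) ≈ 0.935.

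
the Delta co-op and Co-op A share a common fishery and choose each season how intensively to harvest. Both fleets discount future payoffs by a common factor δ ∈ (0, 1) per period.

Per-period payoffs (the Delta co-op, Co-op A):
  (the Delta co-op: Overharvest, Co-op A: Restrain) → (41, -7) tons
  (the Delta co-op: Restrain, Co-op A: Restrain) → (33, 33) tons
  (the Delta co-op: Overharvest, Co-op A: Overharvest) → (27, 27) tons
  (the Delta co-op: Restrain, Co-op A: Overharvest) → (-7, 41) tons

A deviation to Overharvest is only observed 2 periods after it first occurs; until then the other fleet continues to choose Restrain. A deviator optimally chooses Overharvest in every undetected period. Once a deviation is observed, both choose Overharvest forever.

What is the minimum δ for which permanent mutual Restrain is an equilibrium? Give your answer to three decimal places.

Deviating for the 2 undetected periods gains 41−33 = 8 per period over cooperation, then loses 33−27 = 6 per period forever once punishment starts.
Gain: 8(1 + δ + … + δ^1); loss: 6·δ^2/(1−δ).
No profitable deviation ⇔ 8(1−δ^2) ≤ 6·δ^2, i.e. δ^2 ≥ 8/(8+6) = 4/7.
Hence δ ≥ (4/7)^(1/2) ≈ 0.756.

0.756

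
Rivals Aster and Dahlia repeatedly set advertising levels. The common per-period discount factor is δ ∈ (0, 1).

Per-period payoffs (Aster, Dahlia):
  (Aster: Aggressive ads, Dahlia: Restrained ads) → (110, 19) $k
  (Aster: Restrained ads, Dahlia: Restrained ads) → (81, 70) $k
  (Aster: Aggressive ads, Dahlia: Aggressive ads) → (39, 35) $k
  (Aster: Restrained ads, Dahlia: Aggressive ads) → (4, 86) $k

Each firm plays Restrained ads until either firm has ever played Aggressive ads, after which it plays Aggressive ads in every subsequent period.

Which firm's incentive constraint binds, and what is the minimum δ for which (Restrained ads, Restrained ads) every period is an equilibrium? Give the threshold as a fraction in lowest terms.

Aster: cooperation gives 81 each period; deviation gives 110 once then 39 forever.
  81/(1−δ) ≥ 110 + 39δ/(1−δ) ⇒ δ ≥ 29/71.
Dahlia: cooperation gives 70 each period; deviation gives 86 once then 35 forever.
  δ ≥ 16/51.
Both must hold, so the binding constraint is Aster's: δ ≥ 29/71.

Aster; δ ≥ 29/71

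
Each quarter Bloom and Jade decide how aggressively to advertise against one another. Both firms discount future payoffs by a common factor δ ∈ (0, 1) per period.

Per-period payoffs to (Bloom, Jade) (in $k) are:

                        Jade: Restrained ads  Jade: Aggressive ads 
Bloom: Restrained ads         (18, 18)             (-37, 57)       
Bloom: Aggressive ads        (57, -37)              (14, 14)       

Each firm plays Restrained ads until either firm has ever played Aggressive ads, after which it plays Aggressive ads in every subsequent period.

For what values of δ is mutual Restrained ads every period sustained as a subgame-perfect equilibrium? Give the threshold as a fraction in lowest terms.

39/43

Cooperation forever yields 18 each period: 18/(1−δ).
Deviating yields 57 once, then 14 forever: 57 + 14δ/(1−δ).
No profitable deviation requires 18/(1−δ) ≥ 57 + 14δ/(1−δ).
Multiplying by (1−δ): 18 ≥ 57(1−δ) + 14δ = 57 − 43δ.
So 43δ ≥ 39, i.e. δ ≥ 39/43.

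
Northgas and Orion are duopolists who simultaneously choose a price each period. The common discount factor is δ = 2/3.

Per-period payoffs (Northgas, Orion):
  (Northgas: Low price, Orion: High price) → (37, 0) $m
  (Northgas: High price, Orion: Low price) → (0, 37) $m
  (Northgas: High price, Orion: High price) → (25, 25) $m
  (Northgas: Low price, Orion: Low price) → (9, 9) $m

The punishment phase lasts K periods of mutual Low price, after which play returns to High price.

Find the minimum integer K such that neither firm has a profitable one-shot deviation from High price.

2

No profitable deviation requires (25−9)(δ+…+δ^K) ≥ 37−25, i.e. δ+…+δ^K ≥ 3/4 ≈ 0.7500.
With δ = 2/3, the partial sums are K=1: 0.6667, K=2: 1.1111.
K = 2 is the first length at which the sum reaches 0.7500.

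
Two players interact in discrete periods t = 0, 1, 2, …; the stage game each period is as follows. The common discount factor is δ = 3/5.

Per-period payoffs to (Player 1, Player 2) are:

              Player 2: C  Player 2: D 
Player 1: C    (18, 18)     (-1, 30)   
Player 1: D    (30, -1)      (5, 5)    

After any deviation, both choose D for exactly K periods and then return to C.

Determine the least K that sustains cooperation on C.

Need Σ_{k=1}^{K} δ^k ≥ (30−18)/(18−5) = 0.9231 at δ = 3/5.
At K = 1 the sum is 0.6000 < 0.9231; at K = 2 it is 0.9600 ≥ 0.9231.
So the minimum punishment length is K = 2.

2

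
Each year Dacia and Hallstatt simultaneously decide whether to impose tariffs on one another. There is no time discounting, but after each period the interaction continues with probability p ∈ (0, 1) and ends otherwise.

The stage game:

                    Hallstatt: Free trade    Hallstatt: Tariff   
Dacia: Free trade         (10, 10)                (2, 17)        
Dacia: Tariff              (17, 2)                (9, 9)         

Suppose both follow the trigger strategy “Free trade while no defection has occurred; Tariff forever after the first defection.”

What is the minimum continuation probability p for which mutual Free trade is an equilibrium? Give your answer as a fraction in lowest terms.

7/8

Expected cooperation value is 10 + p·10 + p²·10 + … = 10/(1−p); deviation gives 17 + p·9/(1−p).
10 ≥ 17(1−p) + 9p ⇒ 8p ≥ 7 ⇒ p ≥ 7/8.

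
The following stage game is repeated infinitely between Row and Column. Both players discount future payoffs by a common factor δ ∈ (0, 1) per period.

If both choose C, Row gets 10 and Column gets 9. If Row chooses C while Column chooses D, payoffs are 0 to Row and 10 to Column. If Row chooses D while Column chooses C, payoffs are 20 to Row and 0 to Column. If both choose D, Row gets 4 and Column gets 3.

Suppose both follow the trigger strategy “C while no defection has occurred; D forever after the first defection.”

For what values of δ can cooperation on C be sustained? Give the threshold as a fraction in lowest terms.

5/8

For Row: deviation gain 20−10 = 10, per-period punishment loss 10−4 = 6. IC gives δ ≥ 10/16 = 5/8.
For Column: gain 1, loss 6 per period, so δ ≥ 1/7.
The tighter constraint is Row's, so cooperation needs δ ≥ 5/8.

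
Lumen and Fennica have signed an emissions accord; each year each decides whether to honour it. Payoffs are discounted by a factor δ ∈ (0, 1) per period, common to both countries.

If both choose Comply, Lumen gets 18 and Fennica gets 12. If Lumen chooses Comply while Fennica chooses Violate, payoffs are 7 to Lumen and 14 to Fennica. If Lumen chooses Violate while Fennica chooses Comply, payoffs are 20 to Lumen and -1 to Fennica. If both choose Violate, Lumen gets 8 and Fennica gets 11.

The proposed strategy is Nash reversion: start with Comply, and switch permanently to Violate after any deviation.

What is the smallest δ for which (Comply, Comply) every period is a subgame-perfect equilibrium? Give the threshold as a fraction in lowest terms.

2/3

Lumen: cooperation gives 18 each period; deviation gives 20 once then 8 forever.
  18/(1−δ) ≥ 20 + 8δ/(1−δ) ⇒ δ ≥ 2/12 = 1/6.
Fennica: cooperation gives 12 each period; deviation gives 14 once then 11 forever.
  δ ≥ 2/3.
Both must hold, so the binding constraint is Fennica's: δ ≥ 2/3.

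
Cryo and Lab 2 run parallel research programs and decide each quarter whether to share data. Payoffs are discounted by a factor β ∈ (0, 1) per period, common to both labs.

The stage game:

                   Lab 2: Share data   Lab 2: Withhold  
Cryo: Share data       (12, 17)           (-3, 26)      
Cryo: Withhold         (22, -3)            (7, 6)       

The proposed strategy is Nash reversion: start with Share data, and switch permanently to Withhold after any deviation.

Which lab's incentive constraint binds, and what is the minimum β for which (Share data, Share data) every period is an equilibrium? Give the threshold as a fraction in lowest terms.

Cryo; β ≥ 2/3

For Cryo: deviation gain 22−12 = 10, per-period punishment loss 12−7 = 5. IC gives β ≥ 10/15 = 2/3.
For Lab 2: gain 9, loss 11 per period, so β ≥ 9/20.
The tighter constraint is Cryo's, so cooperation needs β ≥ 2/3.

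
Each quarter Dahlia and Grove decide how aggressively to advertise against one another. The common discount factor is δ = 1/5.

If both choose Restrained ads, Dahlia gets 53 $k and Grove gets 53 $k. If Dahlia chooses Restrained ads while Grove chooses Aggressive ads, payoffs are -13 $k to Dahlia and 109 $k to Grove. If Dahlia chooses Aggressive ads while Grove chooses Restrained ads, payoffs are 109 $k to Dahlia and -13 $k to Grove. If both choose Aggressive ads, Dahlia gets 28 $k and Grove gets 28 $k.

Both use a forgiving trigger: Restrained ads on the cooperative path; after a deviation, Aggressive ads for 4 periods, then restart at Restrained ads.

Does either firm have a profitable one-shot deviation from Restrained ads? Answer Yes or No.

Yes

IC: δ+…+δ^4 ≥ (109−53)/(53−28) = 56/25.
At δ = 1/5: partial sum = 0.2496 < 2.2400. Cooperation not sustainable.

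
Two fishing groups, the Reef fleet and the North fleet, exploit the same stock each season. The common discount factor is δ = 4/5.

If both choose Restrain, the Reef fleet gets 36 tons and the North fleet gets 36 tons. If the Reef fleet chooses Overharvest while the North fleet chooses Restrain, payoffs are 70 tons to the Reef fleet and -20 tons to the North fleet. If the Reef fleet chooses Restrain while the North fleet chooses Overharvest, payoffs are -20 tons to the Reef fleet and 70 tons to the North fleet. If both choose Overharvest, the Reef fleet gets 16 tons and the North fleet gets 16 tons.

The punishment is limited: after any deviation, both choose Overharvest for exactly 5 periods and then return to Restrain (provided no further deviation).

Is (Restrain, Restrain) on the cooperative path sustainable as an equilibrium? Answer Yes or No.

Yes

Comparing payoff streams over the 6 periods until play realigns: cooperate → 36(1+δ+…+δ^5); deviate → 70 + 16(δ+…+δ^5).
Cooperation is sustained iff (36−16)(δ+…+δ^5) ≥ 70−36.
δ+…+δ^5 = 4/5·(1−(4/5)^5)/(1−4/5) = 2.6893, and (70−36)/(36−16) = 1.7000.
2.6893 ≥ 1.7000, so cooperation is sustainable.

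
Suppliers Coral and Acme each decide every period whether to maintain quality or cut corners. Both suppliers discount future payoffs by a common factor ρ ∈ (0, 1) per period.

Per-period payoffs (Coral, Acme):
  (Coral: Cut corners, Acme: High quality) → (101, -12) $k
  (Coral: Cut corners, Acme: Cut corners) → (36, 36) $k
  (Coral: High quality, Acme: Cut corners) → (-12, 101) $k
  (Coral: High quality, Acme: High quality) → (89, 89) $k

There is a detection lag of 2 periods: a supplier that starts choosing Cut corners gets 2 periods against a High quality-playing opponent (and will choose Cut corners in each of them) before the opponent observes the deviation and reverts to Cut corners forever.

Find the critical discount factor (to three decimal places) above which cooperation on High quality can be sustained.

0.430

The best deviation is to choose Cut corners for all 2 undetected periods, earning 101 each, then 36 forever once detected.
Deviation value: 101(1−ρ^2)/(1−ρ) + 36ρ^2/(1−ρ); cooperation value: 89/(1−ρ).
IC: 89 ≥ 101(1−ρ^2) + 36ρ^2 = 101 − 65ρ^2.
So ρ^2 ≥ 12/65, giving ρ ≥ (12/65)^(1/2) ≈ 0.430.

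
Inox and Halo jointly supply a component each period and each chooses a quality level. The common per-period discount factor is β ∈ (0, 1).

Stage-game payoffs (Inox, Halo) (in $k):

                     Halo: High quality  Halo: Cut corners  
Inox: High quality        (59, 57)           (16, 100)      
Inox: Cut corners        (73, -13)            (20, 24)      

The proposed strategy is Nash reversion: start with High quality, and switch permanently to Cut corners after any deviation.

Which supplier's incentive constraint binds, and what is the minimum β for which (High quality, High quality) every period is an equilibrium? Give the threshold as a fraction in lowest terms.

Halo; β ≥ 43/76

For Inox: deviation gain 73−59 = 14, per-period punishment loss 59−20 = 39. IC gives β ≥ 14/53.
For Halo: gain 43, loss 33 per period, so β ≥ 43/76.
The tighter constraint is Halo's, so cooperation needs β ≥ 43/76.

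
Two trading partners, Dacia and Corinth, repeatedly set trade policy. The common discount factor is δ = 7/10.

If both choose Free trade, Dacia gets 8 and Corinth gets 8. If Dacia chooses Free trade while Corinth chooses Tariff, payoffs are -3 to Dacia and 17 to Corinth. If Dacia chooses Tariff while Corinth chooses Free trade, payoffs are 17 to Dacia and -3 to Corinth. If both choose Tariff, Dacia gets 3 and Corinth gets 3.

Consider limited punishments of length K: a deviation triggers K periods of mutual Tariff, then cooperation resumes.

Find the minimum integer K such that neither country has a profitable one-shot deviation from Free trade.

Need Σ_{k=1}^{K} δ^k ≥ (17−8)/(8−3) = 1.8000 at δ = 7/10.
At K = 4 the sum is 1.7731 < 1.8000; at K = 5 it is 1.9412 ≥ 1.8000.
So the minimum punishment length is K = 5.

5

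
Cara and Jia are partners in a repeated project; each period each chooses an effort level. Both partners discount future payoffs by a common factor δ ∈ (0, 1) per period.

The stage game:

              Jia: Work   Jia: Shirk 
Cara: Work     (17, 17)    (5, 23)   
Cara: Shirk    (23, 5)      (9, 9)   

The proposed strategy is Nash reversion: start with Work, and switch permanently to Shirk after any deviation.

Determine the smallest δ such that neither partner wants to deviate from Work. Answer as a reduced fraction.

3/7

Cooperation forever yields 17 each period: 17/(1−δ).
Deviating yields 23 once, then 9 forever: 23 + 9δ/(1−δ).
No profitable deviation requires 17/(1−δ) ≥ 23 + 9δ/(1−δ).
Multiplying by (1−δ): 17 ≥ 23(1−δ) + 9δ = 23 − 14δ.
So 14δ ≥ 6, i.e. δ ≥ 6/14 = 3/7.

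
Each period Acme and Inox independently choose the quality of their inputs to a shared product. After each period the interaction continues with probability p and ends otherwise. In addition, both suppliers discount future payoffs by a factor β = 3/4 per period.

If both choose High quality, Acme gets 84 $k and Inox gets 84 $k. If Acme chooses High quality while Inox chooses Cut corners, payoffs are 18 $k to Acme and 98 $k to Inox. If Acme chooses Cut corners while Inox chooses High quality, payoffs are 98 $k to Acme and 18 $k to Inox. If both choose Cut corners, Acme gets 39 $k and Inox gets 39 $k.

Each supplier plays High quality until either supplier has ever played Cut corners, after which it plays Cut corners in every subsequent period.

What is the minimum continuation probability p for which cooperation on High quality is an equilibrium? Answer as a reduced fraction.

Expected continuation weight on next period's payoff is β·p = 3/4·p, which plays the role of the discount factor.
Cooperation requires 3/4·p ≥ (98−84)/(98−39) = 14/59, hence p ≥ 56/177.

56/177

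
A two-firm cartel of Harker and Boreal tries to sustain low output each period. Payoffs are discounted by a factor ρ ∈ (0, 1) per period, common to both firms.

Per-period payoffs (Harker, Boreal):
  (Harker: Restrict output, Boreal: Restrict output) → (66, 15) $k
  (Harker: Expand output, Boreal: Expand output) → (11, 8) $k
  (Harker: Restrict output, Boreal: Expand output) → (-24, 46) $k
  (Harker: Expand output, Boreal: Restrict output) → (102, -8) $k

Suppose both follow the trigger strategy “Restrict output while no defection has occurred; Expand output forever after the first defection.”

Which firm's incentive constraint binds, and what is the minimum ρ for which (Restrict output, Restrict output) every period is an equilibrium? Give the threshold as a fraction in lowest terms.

Boreal; ρ ≥ 31/38

Harker's threshold: (102−66)/(102−11) = 36/91.
Boreal's threshold: (46−15)/(46−8) = 31/38.
36/91 < 31/38, so Boreal binds and ρ* = 31/38.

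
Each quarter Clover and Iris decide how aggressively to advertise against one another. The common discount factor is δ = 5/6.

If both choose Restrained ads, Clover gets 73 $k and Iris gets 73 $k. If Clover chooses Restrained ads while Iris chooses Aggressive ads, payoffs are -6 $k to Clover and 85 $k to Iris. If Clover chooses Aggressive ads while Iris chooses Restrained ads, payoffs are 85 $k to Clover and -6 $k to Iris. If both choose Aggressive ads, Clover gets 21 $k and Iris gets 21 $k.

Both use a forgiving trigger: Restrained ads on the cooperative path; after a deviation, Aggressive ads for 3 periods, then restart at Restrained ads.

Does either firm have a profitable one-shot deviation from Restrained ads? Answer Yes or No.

IC: δ+…+δ^3 ≥ (85−73)/(73−21) = 3/13.
At δ = 5/6: partial sum = 2.1065 ≥ 0.2308. Cooperation sustainable.

No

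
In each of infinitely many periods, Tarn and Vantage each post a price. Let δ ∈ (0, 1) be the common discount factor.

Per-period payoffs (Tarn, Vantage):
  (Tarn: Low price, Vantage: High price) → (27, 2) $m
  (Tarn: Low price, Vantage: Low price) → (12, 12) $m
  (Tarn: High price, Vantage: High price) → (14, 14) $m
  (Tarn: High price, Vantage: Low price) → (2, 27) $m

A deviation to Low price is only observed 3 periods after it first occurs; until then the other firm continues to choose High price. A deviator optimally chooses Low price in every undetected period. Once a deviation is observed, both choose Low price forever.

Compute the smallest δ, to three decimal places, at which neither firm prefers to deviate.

0.953

Deviating for the 3 undetected periods gains 27−14 = 13 per period over cooperation, then loses 14−12 = 2 per period forever once punishment starts.
Gain: 13(1 + δ + … + δ^2); loss: 2·δ^3/(1−δ).
No profitable deviation ⇔ 13(1−δ^3) ≤ 2·δ^3, i.e. δ^3 ≥ 13/(13+2) = 13/15.
Hence δ ≥ (13/15)^(1/3) ≈ 0.953.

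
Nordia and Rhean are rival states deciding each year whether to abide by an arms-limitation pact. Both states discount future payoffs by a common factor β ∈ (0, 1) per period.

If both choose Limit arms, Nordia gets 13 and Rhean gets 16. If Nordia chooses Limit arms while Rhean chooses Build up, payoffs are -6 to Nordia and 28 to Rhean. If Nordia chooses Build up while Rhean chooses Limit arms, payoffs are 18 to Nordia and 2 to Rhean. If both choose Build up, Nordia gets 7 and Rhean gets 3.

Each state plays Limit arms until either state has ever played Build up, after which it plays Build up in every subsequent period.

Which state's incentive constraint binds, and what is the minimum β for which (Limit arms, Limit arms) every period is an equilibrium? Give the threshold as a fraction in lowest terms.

Nordia: cooperation gives 13 each period; deviation gives 18 once then 7 forever.
  13/(1−β) ≥ 18 + 7β/(1−β) ⇒ β ≥ 5/11.
Rhean: cooperation gives 16 each period; deviation gives 28 once then 3 forever.
  β ≥ 12/25.
Both must hold, so the binding constraint is Rhean's: β ≥ 12/25.

Rhean; β ≥ 12/25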